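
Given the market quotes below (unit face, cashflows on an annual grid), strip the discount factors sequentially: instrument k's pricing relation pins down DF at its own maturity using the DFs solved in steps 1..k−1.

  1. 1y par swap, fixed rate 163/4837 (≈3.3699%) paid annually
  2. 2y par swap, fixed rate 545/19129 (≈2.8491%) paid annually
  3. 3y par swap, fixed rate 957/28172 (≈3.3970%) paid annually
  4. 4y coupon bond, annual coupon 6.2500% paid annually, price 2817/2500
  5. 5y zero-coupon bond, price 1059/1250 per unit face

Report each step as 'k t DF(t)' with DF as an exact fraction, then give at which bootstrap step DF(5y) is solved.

step 1 [1y] swap r/1=163/4837: DF=(1 − 163/4837·(0))/(1+163/4837) = 4837/5000 ≈ 0.967400
step 2 [2y] swap r/1=545/19129: DF=(1 − 545/19129·(0.967400))/(1+545/19129) = 1891/2000 ≈ 0.945500
step 3 [3y] swap r/1=957/28172: DF=(1 − 957/28172·(0.967400+0.945500))/(1+957/28172) = 9043/10000 ≈ 0.904300
step 4 [4y] bond c/1=1/16: DF=(2817/2500 − 1/16·(0.967400+0.945500+0.904300))/(1+1/16) = 2237/2500 ≈ 0.894800
step 5 [5y] zero: DF = P = 1059/1250 ≈ 0.847200

1 1 4837/5000
2 2 1891/2000
3 3 9043/10000
4 4 2237/2500
5 5 1059/1250
DF(5y) is solved at step 5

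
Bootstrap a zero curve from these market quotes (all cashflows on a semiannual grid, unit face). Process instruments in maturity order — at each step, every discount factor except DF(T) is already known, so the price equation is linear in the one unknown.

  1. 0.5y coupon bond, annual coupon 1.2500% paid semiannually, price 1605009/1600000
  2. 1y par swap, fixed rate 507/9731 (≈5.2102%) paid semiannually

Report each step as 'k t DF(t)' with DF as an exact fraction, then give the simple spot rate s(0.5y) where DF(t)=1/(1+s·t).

step 1 [0.5y] bond c/2=1/160: DF=(1605009/1600000 − 1/160·(0))/(1+1/160) = 9969/10000 ≈ 0.996900
step 2 [1y] swap r/2=507/19462: DF=(1 − 507/19462·(0.996900))/(1+507/19462) = 9493/10000 ≈ 0.949300

1 1/2 9969/10000
2 1 9493/10000
s(0.5y) = (1/(9969/10000) − 1)/(1/2) = 62/9969 ≈ 0.6219%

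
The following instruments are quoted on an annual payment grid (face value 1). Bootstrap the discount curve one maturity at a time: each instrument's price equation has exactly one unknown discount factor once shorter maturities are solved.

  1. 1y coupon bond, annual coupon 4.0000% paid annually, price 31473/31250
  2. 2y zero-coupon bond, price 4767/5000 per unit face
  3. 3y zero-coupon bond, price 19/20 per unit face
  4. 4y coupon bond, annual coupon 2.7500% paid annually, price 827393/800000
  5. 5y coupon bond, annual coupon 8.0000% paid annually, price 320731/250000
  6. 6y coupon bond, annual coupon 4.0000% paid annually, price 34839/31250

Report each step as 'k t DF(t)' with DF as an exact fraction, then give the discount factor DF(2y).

1 1 2421/2500
2 2 4767/5000
3 3 19/20
4 4 9297/10000
5 5 9063/10000
6 6 8909/10000
DF(2y) = 4767/5000 ≈ 0.953400

step 1 [1y] bond c/1=1/25: DF=(31473/31250 − 1/25·(0))/(1+1/25) = 2421/2500 ≈ 0.968400
step 2 [2y] zero: DF = P = 4767/5000 ≈ 0.953400
step 3 [3y] zero: DF = P = 19/20 ≈ 0.950000
step 4 [4y] bond c/1=11/400: DF=(827393/800000 − 11/400·(0.968400+0.953400+0.950000))/(1+11/400) = 9297/10000 ≈ 0.929700
step 5 [5y] bond c/1=2/25: DF=(320731/250000 − 2/25·(0.968400+0.953400+0.950000+0.929700))/(1+2/25) = 9063/10000 ≈ 0.906300
step 6 [6y] bond c/1=1/25: DF=(34839/31250 − 1/25·(0.968400+0.953400+0.950000+0.929700+0.906300))/(1+1/25) = 8909/10000 ≈ 0.890900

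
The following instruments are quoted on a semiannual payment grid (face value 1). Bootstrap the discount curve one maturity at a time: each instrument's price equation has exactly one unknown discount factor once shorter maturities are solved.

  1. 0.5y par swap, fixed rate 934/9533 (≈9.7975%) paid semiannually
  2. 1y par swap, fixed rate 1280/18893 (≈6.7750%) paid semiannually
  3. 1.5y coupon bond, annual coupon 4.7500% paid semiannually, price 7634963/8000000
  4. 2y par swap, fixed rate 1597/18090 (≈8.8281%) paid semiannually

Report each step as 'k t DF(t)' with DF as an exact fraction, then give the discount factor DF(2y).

step 1 [0.5y] swap r/2=467/9533: DF=(1 − 467/9533·(0))/(1+467/9533) = 9533/10000 ≈ 0.953300
step 2 [1y] swap r/2=640/18893: DF=(1 − 640/18893·(0.953300))/(1+640/18893) = 117/125 ≈ 0.936000
step 3 [1.5y] bond c/2=19/800: DF=(7634963/8000000 − 19/800·(0.953300+0.936000))/(1+19/800) = 2221/2500 ≈ 0.888400
step 4 [2y] swap r/2=1597/36180: DF=(1 − 1597/36180·(0.953300+0.936000+0.888400))/(1+1597/36180) = 8403/10000 ≈ 0.840300

1 1/2 9533/10000
2 1 117/125
3 3/2 2221/2500
4 2 8403/10000
DF(2y) = 8403/10000 ≈ 0.840300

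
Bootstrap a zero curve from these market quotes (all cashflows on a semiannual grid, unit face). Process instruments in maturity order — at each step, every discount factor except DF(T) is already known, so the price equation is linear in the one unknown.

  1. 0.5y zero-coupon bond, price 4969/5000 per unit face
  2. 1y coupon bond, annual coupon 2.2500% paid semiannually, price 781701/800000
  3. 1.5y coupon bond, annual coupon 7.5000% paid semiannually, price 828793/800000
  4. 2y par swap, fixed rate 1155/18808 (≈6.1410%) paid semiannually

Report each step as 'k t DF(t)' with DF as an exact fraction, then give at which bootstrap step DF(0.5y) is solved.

step 1 [0.5y] zero: DF = P = 4969/5000 ≈ 0.993800
step 2 [1y] bond c/2=9/800: DF=(781701/800000 − 9/800·(0.993800))/(1+9/800) = 597/625 ≈ 0.955200
step 3 [1.5y] bond c/2=3/80: DF=(828793/800000 − 3/80·(0.993800+0.955200))/(1+3/80) = 9281/10000 ≈ 0.928100
step 4 [2y] swap r/2=1155/37616: DF=(1 − 1155/37616·(0.993800+0.955200+0.928100))/(1+1155/37616) = 1769/2000 ≈ 0.884500

1 1/2 4969/5000
2 1 597/625
3 3/2 9281/10000
4 2 1769/2000
DF(0.5y) is solved at step 1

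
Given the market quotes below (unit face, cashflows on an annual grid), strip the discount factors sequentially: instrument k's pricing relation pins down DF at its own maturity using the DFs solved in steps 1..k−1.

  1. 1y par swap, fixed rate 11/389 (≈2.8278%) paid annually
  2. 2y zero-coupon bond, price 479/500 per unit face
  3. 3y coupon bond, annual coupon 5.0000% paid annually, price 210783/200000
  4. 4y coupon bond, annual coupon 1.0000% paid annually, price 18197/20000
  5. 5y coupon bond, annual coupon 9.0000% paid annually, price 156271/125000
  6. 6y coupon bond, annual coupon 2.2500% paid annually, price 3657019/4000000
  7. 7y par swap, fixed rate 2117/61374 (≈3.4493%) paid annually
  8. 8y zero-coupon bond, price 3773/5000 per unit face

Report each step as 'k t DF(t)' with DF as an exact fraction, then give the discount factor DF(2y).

1 1 389/400
2 2 479/500
3 3 4559/5000
4 4 8727/10000
5 5 4201/5000
6 6 7939/10000
7 7 7883/10000
8 8 3773/5000
DF(2y) = 479/500 ≈ 0.958000

step 1 [1y] swap r/1=11/389: DF=(1 − 11/389·(0))/(1+11/389) = 389/400 ≈ 0.972500
step 2 [2y] zero: DF = P = 479/500 ≈ 0.958000
step 3 [3y] bond c/1=1/20: DF=(210783/200000 − 1/20·(0.972500+0.958000))/(1+1/20) = 4559/5000 ≈ 0.911800
step 4 [4y] bond c/1=1/100: DF=(18197/20000 − 1/100·(0.972500+0.958000+0.911800))/(1+1/100) = 8727/10000 ≈ 0.872700
step 5 [5y] bond c/1=9/100: DF=(156271/125000 − 9/100·(0.972500+0.958000+0.911800+0.872700))/(1+9/100) = 4201/5000 ≈ 0.840200
step 6 [6y] bond c/1=9/400: DF=(3657019/4000000 − 9/400·(0.972500+0.958000+0.911800+0.872700+0.840200))/(1+9/400) = 7939/10000 ≈ 0.793900
step 7 [7y] swap r/1=2117/61374: DF=(1 − 2117/61374·(0.972500+0.958000+0.911800+0.872700+0.840200+0.793900))/(1+2117/61374) = 7883/10000 ≈ 0.788300
step 8 [8y] zero: DF = P = 3773/5000 ≈ 0.754600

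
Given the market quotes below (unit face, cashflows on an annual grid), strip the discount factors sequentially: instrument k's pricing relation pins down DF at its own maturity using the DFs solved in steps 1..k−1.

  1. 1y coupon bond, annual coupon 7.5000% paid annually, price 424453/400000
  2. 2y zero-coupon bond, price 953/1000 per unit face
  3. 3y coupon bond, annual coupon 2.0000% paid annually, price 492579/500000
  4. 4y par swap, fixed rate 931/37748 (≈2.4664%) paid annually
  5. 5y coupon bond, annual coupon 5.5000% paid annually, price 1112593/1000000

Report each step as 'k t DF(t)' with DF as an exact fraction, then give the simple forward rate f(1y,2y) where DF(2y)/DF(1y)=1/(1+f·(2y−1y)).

step 1 [1y] bond c/1=3/40: DF=(424453/400000 − 3/40·(0))/(1+3/40) = 9871/10000 ≈ 0.987100
step 2 [2y] zero: DF = P = 953/1000 ≈ 0.953000
step 3 [3y] bond c/1=1/50: DF=(492579/500000 − 1/50·(0.987100+0.953000))/(1+1/50) = 4639/5000 ≈ 0.927800
step 4 [4y] swap r/1=931/37748: DF=(1 − 931/37748·(0.987100+0.953000+0.927800))/(1+931/37748) = 9069/10000 ≈ 0.906900
step 5 [5y] bond c/1=11/200: DF=(1112593/1000000 − 11/200·(0.987100+0.953000+0.927800+0.906900))/(1+11/200) = 4289/5000 ≈ 0.857800

1 1 9871/10000
2 2 953/1000
3 3 4639/5000
4 4 9069/10000
5 5 4289/5000
f(1y,2y) = ((9871/10000)/(953/1000) − 1)/(1) = 341/9530 ≈ 3.5782%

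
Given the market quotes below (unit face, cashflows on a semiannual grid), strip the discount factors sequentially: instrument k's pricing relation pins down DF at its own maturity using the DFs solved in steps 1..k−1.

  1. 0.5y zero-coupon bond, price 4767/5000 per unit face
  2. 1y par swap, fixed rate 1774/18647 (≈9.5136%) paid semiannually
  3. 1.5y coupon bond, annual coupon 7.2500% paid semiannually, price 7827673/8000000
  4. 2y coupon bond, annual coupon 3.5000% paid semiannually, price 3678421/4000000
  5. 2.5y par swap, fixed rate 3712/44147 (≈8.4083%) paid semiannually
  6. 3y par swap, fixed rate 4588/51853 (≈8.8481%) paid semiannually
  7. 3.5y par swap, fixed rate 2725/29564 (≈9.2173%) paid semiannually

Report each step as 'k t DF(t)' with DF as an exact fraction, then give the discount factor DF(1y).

1 1/2 4767/5000
2 1 9113/10000
3 3/2 879/1000
4 2 4283/5000
5 5/2 509/625
6 3 3853/5000
7 7/2 291/400
DF(1y) = 9113/10000 ≈ 0.911300

step 1 [0.5y] zero: DF = P = 4767/5000 ≈ 0.953400
step 2 [1y] swap r/2=887/18647: DF=(1 − 887/18647·(0.953400))/(1+887/18647) = 9113/10000 ≈ 0.911300
step 3 [1.5y] bond c/2=29/800: DF=(7827673/8000000 − 29/800·(0.953400+0.911300))/(1+29/800) = 879/1000 ≈ 0.879000
step 4 [2y] bond c/2=7/400: DF=(3678421/4000000 − 7/400·(0.953400+0.911300+0.879000))/(1+7/400) = 4283/5000 ≈ 0.856600
step 5 [2.5y] swap r/2=1856/44147: DF=(1 − 1856/44147·(0.953400+0.911300+0.879000+0.856600))/(1+1856/44147) = 509/625 ≈ 0.814400
step 6 [3y] swap r/2=2294/51853: DF=(1 − 2294/51853·(0.953400+0.911300+0.879000+0.856600+0.814400))/(1+2294/51853) = 3853/5000 ≈ 0.770600
step 7 [3.5y] swap r/2=2725/59128: DF=(1 − 2725/59128·(0.953400+0.911300+0.879000+0.856600+0.814400+0.770600))/(1+2725/59128) = 291/400 ≈ 0.727500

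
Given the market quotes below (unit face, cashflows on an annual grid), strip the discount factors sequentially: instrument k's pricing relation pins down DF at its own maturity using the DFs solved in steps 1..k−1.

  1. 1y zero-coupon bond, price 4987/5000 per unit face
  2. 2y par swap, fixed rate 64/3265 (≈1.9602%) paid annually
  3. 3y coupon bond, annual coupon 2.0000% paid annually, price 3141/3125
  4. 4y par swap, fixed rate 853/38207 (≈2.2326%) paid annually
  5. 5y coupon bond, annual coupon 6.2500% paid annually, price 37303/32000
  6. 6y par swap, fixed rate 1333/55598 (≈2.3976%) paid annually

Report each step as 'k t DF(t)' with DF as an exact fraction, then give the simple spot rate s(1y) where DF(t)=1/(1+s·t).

1 1 4987/5000
2 2 601/625
3 3 947/1000
4 4 9147/10000
5 5 2181/2500
6 6 8667/10000
s(1y) = (1/(4987/5000) − 1)/(1) = 13/4987 ≈ 0.2607%

step 1 [1y] zero: DF = P = 4987/5000 ≈ 0.997400
step 2 [2y] swap r/1=64/3265: DF=(1 − 64/3265·(0.997400))/(1+64/3265) = 601/625 ≈ 0.961600
step 3 [3y] bond c/1=1/50: DF=(3141/3125 − 1/50·(0.997400+0.961600))/(1+1/50) = 947/1000 ≈ 0.947000
step 4 [4y] swap r/1=853/38207: DF=(1 − 853/38207·(0.997400+0.961600+0.947000))/(1+853/38207) = 9147/10000 ≈ 0.914700
step 5 [5y] bond c/1=1/16: DF=(37303/32000 − 1/16·(0.997400+0.961600+0.947000+0.914700))/(1+1/16) = 2181/2500 ≈ 0.872400
step 6 [6y] swap r/1=1333/55598: DF=(1 − 1333/55598·(0.997400+0.961600+0.947000+0.914700+0.872400))/(1+1333/55598) = 8667/10000 ≈ 0.866700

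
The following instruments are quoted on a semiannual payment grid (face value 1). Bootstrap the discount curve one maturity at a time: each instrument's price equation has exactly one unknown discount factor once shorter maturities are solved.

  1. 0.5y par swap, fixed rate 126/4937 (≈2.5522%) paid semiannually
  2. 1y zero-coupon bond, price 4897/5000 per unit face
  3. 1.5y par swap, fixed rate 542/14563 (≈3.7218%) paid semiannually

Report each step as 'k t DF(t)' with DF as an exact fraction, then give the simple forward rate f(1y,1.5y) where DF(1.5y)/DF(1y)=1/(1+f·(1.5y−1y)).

1 1/2 4937/5000
2 1 4897/5000
3 3/2 4729/5000
f(1y,1.5y) = ((4897/5000)/(4729/5000) − 1)/(1/2) = 336/4729 ≈ 7.1051%

step 1 [0.5y] swap r/2=63/4937: DF=(1 − 63/4937·(0))/(1+63/4937) = 4937/5000 ≈ 0.987400
step 2 [1y] zero: DF = P = 4897/5000 ≈ 0.979400
step 3 [1.5y] swap r/2=271/14563: DF=(1 − 271/14563·(0.987400+0.979400))/(1+271/14563) = 4729/5000 ≈ 0.945800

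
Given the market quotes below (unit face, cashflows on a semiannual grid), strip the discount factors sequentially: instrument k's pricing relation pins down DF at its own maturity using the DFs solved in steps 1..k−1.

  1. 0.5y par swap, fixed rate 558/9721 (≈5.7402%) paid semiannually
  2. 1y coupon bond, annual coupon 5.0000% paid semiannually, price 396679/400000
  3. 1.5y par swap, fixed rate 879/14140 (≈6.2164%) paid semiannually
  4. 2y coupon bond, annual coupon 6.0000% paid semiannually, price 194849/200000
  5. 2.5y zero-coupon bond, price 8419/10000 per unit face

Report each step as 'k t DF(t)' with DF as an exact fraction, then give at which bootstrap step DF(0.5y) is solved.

1 1/2 9721/10000
2 1 4719/5000
3 3/2 9121/10000
4 2 1727/2000
5 5/2 8419/10000
DF(0.5y) is solved at step 1

step 1 [0.5y] swap r/2=279/9721: DF=(1 − 279/9721·(0))/(1+279/9721) = 9721/10000 ≈ 0.972100
step 2 [1y] bond c/2=1/40: DF=(396679/400000 − 1/40·(0.972100))/(1+1/40) = 4719/5000 ≈ 0.943800
step 3 [1.5y] swap r/2=879/28280: DF=(1 − 879/28280·(0.972100+0.943800))/(1+879/28280) = 9121/10000 ≈ 0.912100
step 4 [2y] bond c/2=3/100: DF=(194849/200000 − 3/100·(0.972100+0.943800+0.912100))/(1+3/100) = 1727/2000 ≈ 0.863500
step 5 [2.5y] zero: DF = P = 8419/10000 ≈ 0.841900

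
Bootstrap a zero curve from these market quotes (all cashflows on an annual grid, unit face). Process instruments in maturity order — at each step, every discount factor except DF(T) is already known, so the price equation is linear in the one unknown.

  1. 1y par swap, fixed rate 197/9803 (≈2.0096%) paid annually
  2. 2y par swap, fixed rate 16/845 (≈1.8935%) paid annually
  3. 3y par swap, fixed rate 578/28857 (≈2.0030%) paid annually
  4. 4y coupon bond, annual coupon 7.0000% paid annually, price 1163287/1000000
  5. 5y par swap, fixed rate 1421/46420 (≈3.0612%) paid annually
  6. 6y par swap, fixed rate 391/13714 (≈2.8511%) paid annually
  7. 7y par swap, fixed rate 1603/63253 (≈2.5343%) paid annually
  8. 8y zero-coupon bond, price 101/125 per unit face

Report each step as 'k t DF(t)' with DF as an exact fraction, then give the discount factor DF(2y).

step 1 [1y] swap r/1=197/9803: DF=(1 − 197/9803·(0))/(1+197/9803) = 9803/10000 ≈ 0.980300
step 2 [2y] swap r/1=16/845: DF=(1 − 16/845·(0.980300))/(1+16/845) = 602/625 ≈ 0.963200
step 3 [3y] swap r/1=578/28857: DF=(1 − 578/28857·(0.980300+0.963200))/(1+578/28857) = 4711/5000 ≈ 0.942200
step 4 [4y] bond c/1=7/100: DF=(1163287/1000000 − 7/100·(0.980300+0.963200+0.942200))/(1+7/100) = 1123/1250 ≈ 0.898400
step 5 [5y] swap r/1=1421/46420: DF=(1 − 1421/46420·(0.980300+0.963200+0.942200+0.898400))/(1+1421/46420) = 8579/10000 ≈ 0.857900
step 6 [6y] swap r/1=391/13714: DF=(1 − 391/13714·(0.980300+0.963200+0.942200+0.898400+0.857900))/(1+391/13714) = 2109/2500 ≈ 0.843600
step 7 [7y] swap r/1=1603/63253: DF=(1 − 1603/63253·(0.980300+0.963200+0.942200+0.898400+0.857900+0.843600))/(1+1603/63253) = 8397/10000 ≈ 0.839700
step 8 [8y] zero: DF = P = 101/125 ≈ 0.808000

1 1 9803/10000
2 2 602/625
3 3 4711/5000
4 4 1123/1250
5 5 8579/10000
6 6 2109/2500
7 7 8397/10000
8 8 101/125
DF(2y) = 602/625 ≈ 0.963200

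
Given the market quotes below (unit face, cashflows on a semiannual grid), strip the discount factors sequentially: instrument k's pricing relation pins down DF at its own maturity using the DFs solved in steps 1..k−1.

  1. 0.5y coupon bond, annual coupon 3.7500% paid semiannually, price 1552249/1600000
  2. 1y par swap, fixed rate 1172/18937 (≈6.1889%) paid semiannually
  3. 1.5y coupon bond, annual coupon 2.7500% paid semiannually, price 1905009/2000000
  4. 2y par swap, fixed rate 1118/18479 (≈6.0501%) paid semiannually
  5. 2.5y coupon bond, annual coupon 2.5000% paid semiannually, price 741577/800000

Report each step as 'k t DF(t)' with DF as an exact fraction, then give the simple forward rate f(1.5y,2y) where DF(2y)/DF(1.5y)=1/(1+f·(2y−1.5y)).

step 1 [0.5y] bond c/2=3/160: DF=(1552249/1600000 − 3/160·(0))/(1+3/160) = 9523/10000 ≈ 0.952300
step 2 [1y] swap r/2=586/18937: DF=(1 − 586/18937·(0.952300))/(1+586/18937) = 4707/5000 ≈ 0.941400
step 3 [1.5y] bond c/2=11/800: DF=(1905009/2000000 − 11/800·(0.952300+0.941400))/(1+11/800) = 9139/10000 ≈ 0.913900
step 4 [2y] swap r/2=559/18479: DF=(1 − 559/18479·(0.952300+0.941400+0.913900))/(1+559/18479) = 4441/5000 ≈ 0.888200
step 5 [2.5y] bond c/2=1/80: DF=(741577/800000 − 1/80·(0.952300+0.941400+0.913900+0.888200))/(1+1/80) = 8699/10000 ≈ 0.869900

1 1/2 9523/10000
2 1 4707/5000
3 3/2 9139/10000
4 2 4441/5000
5 5/2 8699/10000
f(1.5y,2y) = ((9139/10000)/(4441/5000) − 1)/(1/2) = 257/4441 ≈ 5.7870%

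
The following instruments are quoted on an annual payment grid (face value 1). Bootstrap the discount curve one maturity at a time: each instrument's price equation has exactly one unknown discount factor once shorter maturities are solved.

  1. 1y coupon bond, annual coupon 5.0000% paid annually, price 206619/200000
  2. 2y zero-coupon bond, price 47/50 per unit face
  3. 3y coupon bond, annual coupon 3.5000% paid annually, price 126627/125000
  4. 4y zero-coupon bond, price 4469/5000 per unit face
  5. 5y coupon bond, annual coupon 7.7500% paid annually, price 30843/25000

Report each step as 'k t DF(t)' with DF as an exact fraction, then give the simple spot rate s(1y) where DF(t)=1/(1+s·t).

step 1 [1y] bond c/1=1/20: DF=(206619/200000 − 1/20·(0))/(1+1/20) = 9839/10000 ≈ 0.983900
step 2 [2y] zero: DF = P = 47/50 ≈ 0.940000
step 3 [3y] bond c/1=7/200: DF=(126627/125000 − 7/200·(0.983900+0.940000))/(1+7/200) = 9137/10000 ≈ 0.913700
step 4 [4y] zero: DF = P = 4469/5000 ≈ 0.893800
step 5 [5y] bond c/1=31/400: DF=(30843/25000 − 31/400·(0.983900+0.940000+0.913700+0.893800))/(1+31/400) = 4383/5000 ≈ 0.876600

1 1 9839/10000
2 2 47/50
3 3 9137/10000
4 4 4469/5000
5 5 4383/5000
s(1y) = (1/(9839/10000) − 1)/(1) = 161/9839 ≈ 1.6363%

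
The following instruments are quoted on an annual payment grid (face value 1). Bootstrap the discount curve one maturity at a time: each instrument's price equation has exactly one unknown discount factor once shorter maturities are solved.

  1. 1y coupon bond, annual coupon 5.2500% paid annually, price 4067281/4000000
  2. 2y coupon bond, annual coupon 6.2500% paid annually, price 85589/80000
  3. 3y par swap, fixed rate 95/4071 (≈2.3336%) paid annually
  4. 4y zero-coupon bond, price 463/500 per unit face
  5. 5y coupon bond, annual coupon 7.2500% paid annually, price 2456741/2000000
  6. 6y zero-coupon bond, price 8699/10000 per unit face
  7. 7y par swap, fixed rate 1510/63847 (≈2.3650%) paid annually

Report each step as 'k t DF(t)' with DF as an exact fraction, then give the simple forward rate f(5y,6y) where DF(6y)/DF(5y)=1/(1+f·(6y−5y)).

step 1 [1y] bond c/1=21/400: DF=(4067281/4000000 − 21/400·(0))/(1+21/400) = 9661/10000 ≈ 0.966100
step 2 [2y] bond c/1=1/16: DF=(85589/80000 − 1/16·(0.966100))/(1+1/16) = 9501/10000 ≈ 0.950100
step 3 [3y] swap r/1=95/4071: DF=(1 − 95/4071·(0.966100+0.950100))/(1+95/4071) = 1867/2000 ≈ 0.933500
step 4 [4y] zero: DF = P = 463/500 ≈ 0.926000
step 5 [5y] bond c/1=29/400: DF=(2456741/2000000 − 29/400·(0.966100+0.950100+0.933500+0.926000))/(1+29/400) = 8901/10000 ≈ 0.890100
step 6 [6y] zero: DF = P = 8699/10000 ≈ 0.869900
step 7 [7y] swap r/1=1510/63847: DF=(1 − 1510/63847·(0.966100+0.950100+0.933500+0.926000+0.890100+0.869900))/(1+1510/63847) = 849/1000 ≈ 0.849000

1 1 9661/10000
2 2 9501/10000
3 3 1867/2000
4 4 463/500
5 5 8901/10000
6 6 8699/10000
7 7 849/1000
f(5y,6y) = ((8901/10000)/(8699/10000) − 1)/(1) = 202/8699 ≈ 2.3221%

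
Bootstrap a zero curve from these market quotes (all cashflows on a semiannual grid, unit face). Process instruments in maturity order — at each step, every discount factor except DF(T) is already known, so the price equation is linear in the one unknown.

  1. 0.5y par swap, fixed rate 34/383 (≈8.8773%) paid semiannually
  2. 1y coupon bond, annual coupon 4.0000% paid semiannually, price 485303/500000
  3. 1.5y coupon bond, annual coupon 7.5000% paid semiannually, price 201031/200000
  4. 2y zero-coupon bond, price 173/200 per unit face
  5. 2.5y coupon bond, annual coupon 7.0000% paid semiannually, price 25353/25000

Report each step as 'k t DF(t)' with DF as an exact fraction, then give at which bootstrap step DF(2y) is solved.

step 1 [0.5y] swap r/2=17/383: DF=(1 − 17/383·(0))/(1+17/383) = 383/400 ≈ 0.957500
step 2 [1y] bond c/2=1/50: DF=(485303/500000 − 1/50·(0.957500))/(1+1/50) = 583/625 ≈ 0.932800
step 3 [1.5y] bond c/2=3/80: DF=(201031/200000 − 3/80·(0.957500+0.932800))/(1+3/80) = 1801/2000 ≈ 0.900500
step 4 [2y] zero: DF = P = 173/200 ≈ 0.865000
step 5 [2.5y] bond c/2=7/200: DF=(25353/25000 − 7/200·(0.957500+0.932800+0.900500+0.865000))/(1+7/200) = 4281/5000 ≈ 0.856200

1 1/2 383/400
2 1 583/625
3 3/2 1801/2000
4 2 173/200
5 5/2 4281/5000
DF(2y) is solved at step 4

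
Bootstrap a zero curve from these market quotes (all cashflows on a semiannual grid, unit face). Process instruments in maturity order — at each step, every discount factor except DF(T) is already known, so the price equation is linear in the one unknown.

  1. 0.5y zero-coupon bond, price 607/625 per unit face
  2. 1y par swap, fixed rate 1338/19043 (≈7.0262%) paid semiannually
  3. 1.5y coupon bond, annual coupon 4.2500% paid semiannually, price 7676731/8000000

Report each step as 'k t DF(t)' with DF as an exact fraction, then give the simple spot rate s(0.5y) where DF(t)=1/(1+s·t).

1 1/2 607/625
2 1 9331/10000
3 3/2 9/10
s(0.5y) = (1/(607/625) − 1)/(1/2) = 36/607 ≈ 5.9308%

step 1 [0.5y] zero: DF = P = 607/625 ≈ 0.971200
step 2 [1y] swap r/2=669/19043: DF=(1 − 669/19043·(0.971200))/(1+669/19043) = 9331/10000 ≈ 0.933100
step 3 [1.5y] bond c/2=17/800: DF=(7676731/8000000 − 17/800·(0.971200+0.933100))/(1+17/800) = 9/10 ≈ 0.900000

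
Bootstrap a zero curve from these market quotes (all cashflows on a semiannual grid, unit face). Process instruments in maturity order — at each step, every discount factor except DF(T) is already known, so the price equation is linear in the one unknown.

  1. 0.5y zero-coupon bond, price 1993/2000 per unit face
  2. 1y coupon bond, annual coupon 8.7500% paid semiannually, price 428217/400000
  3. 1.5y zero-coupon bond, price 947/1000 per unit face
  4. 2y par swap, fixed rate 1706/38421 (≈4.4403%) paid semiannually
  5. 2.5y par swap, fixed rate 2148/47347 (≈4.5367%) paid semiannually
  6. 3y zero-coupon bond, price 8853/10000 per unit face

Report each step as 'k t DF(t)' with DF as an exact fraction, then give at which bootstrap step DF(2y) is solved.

1 1/2 1993/2000
2 1 9839/10000
3 3/2 947/1000
4 2 9147/10000
5 5/2 4463/5000
6 3 8853/10000
DF(2y) is solved at step 4

step 1 [0.5y] zero: DF = P = 1993/2000 ≈ 0.996500
step 2 [1y] bond c/2=7/160: DF=(428217/400000 − 7/160·(0.996500))/(1+7/160) = 9839/10000 ≈ 0.983900
step 3 [1.5y] zero: DF = P = 947/1000 ≈ 0.947000
step 4 [2y] swap r/2=853/38421: DF=(1 − 853/38421·(0.996500+0.983900+0.947000))/(1+853/38421) = 9147/10000 ≈ 0.914700
step 5 [2.5y] swap r/2=1074/47347: DF=(1 − 1074/47347·(0.996500+0.983900+0.947000+0.914700))/(1+1074/47347) = 4463/5000 ≈ 0.892600
step 6 [3y] zero: DF = P = 8853/10000 ≈ 0.885300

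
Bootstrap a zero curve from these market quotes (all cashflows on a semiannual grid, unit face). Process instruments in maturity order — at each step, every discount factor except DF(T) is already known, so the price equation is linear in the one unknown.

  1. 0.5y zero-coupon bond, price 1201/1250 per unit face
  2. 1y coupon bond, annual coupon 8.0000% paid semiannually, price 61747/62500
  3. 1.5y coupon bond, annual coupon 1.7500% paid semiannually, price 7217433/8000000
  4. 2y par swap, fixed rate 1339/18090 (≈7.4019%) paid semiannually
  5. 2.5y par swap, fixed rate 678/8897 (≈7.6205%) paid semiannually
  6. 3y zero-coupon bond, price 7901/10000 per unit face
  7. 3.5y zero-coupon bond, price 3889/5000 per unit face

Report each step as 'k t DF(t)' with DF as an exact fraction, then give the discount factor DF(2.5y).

step 1 [0.5y] zero: DF = P = 1201/1250 ≈ 0.960800
step 2 [1y] bond c/2=1/25: DF=(61747/62500 − 1/25·(0.960800))/(1+1/25) = 913/1000 ≈ 0.913000
step 3 [1.5y] bond c/2=7/800: DF=(7217433/8000000 − 7/800·(0.960800+0.913000))/(1+7/800) = 8781/10000 ≈ 0.878100
step 4 [2y] swap r/2=1339/36180: DF=(1 − 1339/36180·(0.960800+0.913000+0.878100))/(1+1339/36180) = 8661/10000 ≈ 0.866100
step 5 [2.5y] swap r/2=339/8897: DF=(1 − 339/8897·(0.960800+0.913000+0.878100+0.866100))/(1+339/8897) = 1661/2000 ≈ 0.830500
step 6 [3y] zero: DF = P = 7901/10000 ≈ 0.790100
step 7 [3.5y] zero: DF = P = 3889/5000 ≈ 0.777800

1 1/2 1201/1250
2 1 913/1000
3 3/2 8781/10000
4 2 8661/10000
5 5/2 1661/2000
6 3 7901/10000
7 7/2 3889/5000
DF(2.5y) = 1661/2000 ≈ 0.830500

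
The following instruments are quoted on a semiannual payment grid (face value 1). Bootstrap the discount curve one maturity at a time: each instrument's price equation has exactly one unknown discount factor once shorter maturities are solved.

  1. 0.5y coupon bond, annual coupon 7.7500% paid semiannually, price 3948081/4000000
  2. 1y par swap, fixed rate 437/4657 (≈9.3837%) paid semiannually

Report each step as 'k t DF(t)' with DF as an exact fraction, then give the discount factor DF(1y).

step 1 [0.5y] bond c/2=31/800: DF=(3948081/4000000 − 31/800·(0))/(1+31/800) = 4751/5000 ≈ 0.950200
step 2 [1y] swap r/2=437/9314: DF=(1 − 437/9314·(0.950200))/(1+437/9314) = 4563/5000 ≈ 0.912600

1 1/2 4751/5000
2 1 4563/5000
DF(1y) = 4563/5000 ≈ 0.912600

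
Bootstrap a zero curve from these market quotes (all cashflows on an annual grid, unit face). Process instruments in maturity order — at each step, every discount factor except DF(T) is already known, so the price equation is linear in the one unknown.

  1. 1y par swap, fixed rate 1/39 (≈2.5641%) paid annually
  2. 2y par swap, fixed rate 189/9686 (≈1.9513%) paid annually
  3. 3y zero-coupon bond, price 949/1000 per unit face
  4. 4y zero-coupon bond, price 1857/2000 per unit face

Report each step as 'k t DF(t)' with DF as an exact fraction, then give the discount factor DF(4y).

step 1 [1y] swap r/1=1/39: DF=(1 − 1/39·(0))/(1+1/39) = 39/40 ≈ 0.975000
step 2 [2y] swap r/1=189/9686: DF=(1 − 189/9686·(0.975000))/(1+189/9686) = 4811/5000 ≈ 0.962200
step 3 [3y] zero: DF = P = 949/1000 ≈ 0.949000
step 4 [4y] zero: DF = P = 1857/2000 ≈ 0.928500

1 1 39/40
2 2 4811/5000
3 3 949/1000
4 4 1857/2000
DF(4y) = 1857/2000 ≈ 0.928500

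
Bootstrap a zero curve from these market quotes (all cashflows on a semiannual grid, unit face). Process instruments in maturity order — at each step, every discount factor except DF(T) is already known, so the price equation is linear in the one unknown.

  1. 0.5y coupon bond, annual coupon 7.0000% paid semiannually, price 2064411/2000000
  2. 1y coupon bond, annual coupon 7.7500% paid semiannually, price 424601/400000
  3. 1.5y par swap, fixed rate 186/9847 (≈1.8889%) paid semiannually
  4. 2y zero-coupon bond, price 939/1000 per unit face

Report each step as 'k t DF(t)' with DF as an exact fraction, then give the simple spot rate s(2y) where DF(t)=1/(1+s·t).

step 1 [0.5y] bond c/2=7/200: DF=(2064411/2000000 − 7/200·(0))/(1+7/200) = 9973/10000 ≈ 0.997300
step 2 [1y] bond c/2=31/800: DF=(424601/400000 − 31/800·(0.997300))/(1+31/800) = 9847/10000 ≈ 0.984700
step 3 [1.5y] swap r/2=93/9847: DF=(1 − 93/9847·(0.997300+0.984700))/(1+93/9847) = 9721/10000 ≈ 0.972100
step 4 [2y] zero: DF = P = 939/1000 ≈ 0.939000

1 1/2 9973/10000
2 1 9847/10000
3 3/2 9721/10000
4 2 939/1000
s(2y) = (1/(939/1000) − 1)/(2) = 61/1878 ≈ 3.2481%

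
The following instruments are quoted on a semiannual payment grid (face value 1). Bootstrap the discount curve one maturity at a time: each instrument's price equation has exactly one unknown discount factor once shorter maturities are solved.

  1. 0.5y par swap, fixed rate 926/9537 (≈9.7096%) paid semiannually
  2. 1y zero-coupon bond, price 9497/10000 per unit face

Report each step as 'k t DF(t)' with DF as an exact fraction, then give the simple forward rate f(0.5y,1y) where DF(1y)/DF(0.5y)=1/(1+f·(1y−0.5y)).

step 1 [0.5y] swap r/2=463/9537: DF=(1 − 463/9537·(0))/(1+463/9537) = 9537/10000 ≈ 0.953700
step 2 [1y] zero: DF = P = 9497/10000 ≈ 0.949700

1 1/2 9537/10000
2 1 9497/10000
f(0.5y,1y) = ((9537/10000)/(9497/10000) − 1)/(1/2) = 80/9497 ≈ 0.8424%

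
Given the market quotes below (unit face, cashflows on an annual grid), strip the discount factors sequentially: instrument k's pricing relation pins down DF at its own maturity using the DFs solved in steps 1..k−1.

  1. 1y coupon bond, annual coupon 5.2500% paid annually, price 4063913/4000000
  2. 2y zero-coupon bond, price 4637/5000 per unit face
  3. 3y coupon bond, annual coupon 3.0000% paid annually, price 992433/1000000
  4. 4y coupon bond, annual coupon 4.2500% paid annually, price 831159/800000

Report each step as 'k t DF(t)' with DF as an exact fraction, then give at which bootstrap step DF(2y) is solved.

1 1 9653/10000
2 2 4637/5000
3 3 2271/2500
4 4 1103/1250
DF(2y) is solved at step 2

step 1 [1y] bond c/1=21/400: DF=(4063913/4000000 − 21/400·(0))/(1+21/400) = 9653/10000 ≈ 0.965300
step 2 [2y] zero: DF = P = 4637/5000 ≈ 0.927400
step 3 [3y] bond c/1=3/100: DF=(992433/1000000 − 3/100·(0.965300+0.927400))/(1+3/100) = 2271/2500 ≈ 0.908400
step 4 [4y] bond c/1=17/400: DF=(831159/800000 − 17/400·(0.965300+0.927400+0.908400))/(1+17/400) = 1103/1250 ≈ 0.882400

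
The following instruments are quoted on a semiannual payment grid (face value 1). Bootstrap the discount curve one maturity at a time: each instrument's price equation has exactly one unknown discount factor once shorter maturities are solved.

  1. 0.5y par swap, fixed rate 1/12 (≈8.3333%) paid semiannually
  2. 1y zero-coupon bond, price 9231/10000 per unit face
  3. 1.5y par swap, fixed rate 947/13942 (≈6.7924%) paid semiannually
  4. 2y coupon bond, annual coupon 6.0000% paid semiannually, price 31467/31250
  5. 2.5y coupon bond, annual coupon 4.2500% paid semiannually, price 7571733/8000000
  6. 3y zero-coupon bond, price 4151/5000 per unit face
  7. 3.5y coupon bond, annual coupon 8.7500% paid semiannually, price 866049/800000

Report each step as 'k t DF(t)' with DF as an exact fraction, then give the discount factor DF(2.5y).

step 1 [0.5y] swap r/2=1/24: DF=(1 − 1/24·(0))/(1+1/24) = 24/25 ≈ 0.960000
step 2 [1y] zero: DF = P = 9231/10000 ≈ 0.923100
step 3 [1.5y] swap r/2=947/27884: DF=(1 − 947/27884·(0.960000+0.923100))/(1+947/27884) = 9053/10000 ≈ 0.905300
step 4 [2y] bond c/2=3/100: DF=(31467/31250 − 3/100·(0.960000+0.923100+0.905300))/(1+3/100) = 2241/2500 ≈ 0.896400
step 5 [2.5y] bond c/2=17/800: DF=(7571733/8000000 − 17/800·(0.960000+0.923100+0.905300+0.896400))/(1+17/800) = 8501/10000 ≈ 0.850100
step 6 [3y] zero: DF = P = 4151/5000 ≈ 0.830200
step 7 [3.5y] bond c/2=7/160: DF=(866049/800000 − 7/160·(0.960000+0.923100+0.905300+0.896400+0.850100+0.830200))/(1+7/160) = 8123/10000 ≈ 0.812300

1 1/2 24/25
2 1 9231/10000
3 3/2 9053/10000
4 2 2241/2500
5 5/2 8501/10000
6 3 4151/5000
7 7/2 8123/10000
DF(2.5y) = 8501/10000 ≈ 0.850100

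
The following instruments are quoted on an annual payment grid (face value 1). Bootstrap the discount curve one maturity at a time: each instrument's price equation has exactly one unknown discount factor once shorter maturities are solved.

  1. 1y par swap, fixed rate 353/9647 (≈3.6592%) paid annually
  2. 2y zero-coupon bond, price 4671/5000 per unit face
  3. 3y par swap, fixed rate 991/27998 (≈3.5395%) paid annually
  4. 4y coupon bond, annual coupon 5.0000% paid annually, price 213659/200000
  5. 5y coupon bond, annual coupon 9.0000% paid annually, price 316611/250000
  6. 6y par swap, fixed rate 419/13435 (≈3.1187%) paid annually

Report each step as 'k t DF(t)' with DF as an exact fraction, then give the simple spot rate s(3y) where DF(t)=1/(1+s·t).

1 1 9647/10000
2 2 4671/5000
3 3 9009/10000
4 4 8841/10000
5 5 8577/10000
6 6 2081/2500
s(3y) = (1/(9009/10000) − 1)/(3) = 991/27027 ≈ 3.6667%

step 1 [1y] swap r/1=353/9647: DF=(1 − 353/9647·(0))/(1+353/9647) = 9647/10000 ≈ 0.964700
step 2 [2y] zero: DF = P = 4671/5000 ≈ 0.934200
step 3 [3y] swap r/1=991/27998: DF=(1 − 991/27998·(0.964700+0.934200))/(1+991/27998) = 9009/10000 ≈ 0.900900
step 4 [4y] bond c/1=1/20: DF=(213659/200000 − 1/20·(0.964700+0.934200+0.900900))/(1+1/20) = 8841/10000 ≈ 0.884100
step 5 [5y] bond c/1=9/100: DF=(316611/250000 − 9/100·(0.964700+0.934200+0.900900+0.884100))/(1+9/100) = 8577/10000 ≈ 0.857700
step 6 [6y] swap r/1=419/13435: DF=(1 − 419/13435·(0.964700+0.934200+0.900900+0.884100+0.857700))/(1+419/13435) = 2081/2500 ≈ 0.832400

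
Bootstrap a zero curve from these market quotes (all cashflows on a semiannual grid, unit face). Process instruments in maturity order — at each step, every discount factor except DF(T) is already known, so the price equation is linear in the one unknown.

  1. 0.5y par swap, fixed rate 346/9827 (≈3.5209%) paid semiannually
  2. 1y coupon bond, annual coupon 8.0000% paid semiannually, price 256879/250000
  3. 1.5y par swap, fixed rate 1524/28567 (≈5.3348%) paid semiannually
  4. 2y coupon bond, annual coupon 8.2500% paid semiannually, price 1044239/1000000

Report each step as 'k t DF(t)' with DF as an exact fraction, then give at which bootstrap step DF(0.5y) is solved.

1 1/2 9827/10000
2 1 4751/5000
3 3/2 4619/5000
4 2 8897/10000
DF(0.5y) is solved at step 1

step 1 [0.5y] swap r/2=173/9827: DF=(1 − 173/9827·(0))/(1+173/9827) = 9827/10000 ≈ 0.982700
step 2 [1y] bond c/2=1/25: DF=(256879/250000 − 1/25·(0.982700))/(1+1/25) = 4751/5000 ≈ 0.950200
step 3 [1.5y] swap r/2=762/28567: DF=(1 − 762/28567·(0.982700+0.950200))/(1+762/28567) = 4619/5000 ≈ 0.923800
step 4 [2y] bond c/2=33/800: DF=(1044239/1000000 − 33/800·(0.982700+0.950200+0.923800))/(1+33/800) = 8897/10000 ≈ 0.889700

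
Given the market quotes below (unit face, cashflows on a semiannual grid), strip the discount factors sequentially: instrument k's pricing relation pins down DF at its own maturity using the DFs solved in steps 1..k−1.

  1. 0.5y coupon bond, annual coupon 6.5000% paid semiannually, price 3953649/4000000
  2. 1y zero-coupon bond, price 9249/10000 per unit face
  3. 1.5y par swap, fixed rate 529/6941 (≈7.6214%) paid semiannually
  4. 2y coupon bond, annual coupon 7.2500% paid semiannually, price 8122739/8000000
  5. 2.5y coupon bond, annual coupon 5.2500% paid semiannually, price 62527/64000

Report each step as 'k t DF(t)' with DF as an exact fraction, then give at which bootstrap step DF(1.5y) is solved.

1 1/2 9573/10000
2 1 9249/10000
3 3/2 4471/5000
4 2 8827/10000
5 5/2 1073/1250
DF(1.5y) is solved at step 3

step 1 [0.5y] bond c/2=13/400: DF=(3953649/4000000 − 13/400·(0))/(1+13/400) = 9573/10000 ≈ 0.957300
step 2 [1y] zero: DF = P = 9249/10000 ≈ 0.924900
step 3 [1.5y] swap r/2=529/13882: DF=(1 − 529/13882·(0.957300+0.924900))/(1+529/13882) = 4471/5000 ≈ 0.894200
step 4 [2y] bond c/2=29/800: DF=(8122739/8000000 − 29/800·(0.957300+0.924900+0.894200))/(1+29/800) = 8827/10000 ≈ 0.882700
step 5 [2.5y] bond c/2=21/800: DF=(62527/64000 − 21/800·(0.957300+0.924900+0.894200+0.882700))/(1+21/800) = 1073/1250 ≈ 0.858400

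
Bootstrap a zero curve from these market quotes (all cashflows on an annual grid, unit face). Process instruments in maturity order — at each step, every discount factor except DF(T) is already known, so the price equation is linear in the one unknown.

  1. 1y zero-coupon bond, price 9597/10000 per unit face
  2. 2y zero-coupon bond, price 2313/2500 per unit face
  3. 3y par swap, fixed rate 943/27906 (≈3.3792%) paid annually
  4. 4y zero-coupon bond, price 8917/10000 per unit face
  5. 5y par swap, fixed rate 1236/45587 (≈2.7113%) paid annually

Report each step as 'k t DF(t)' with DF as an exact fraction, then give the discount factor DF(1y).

1 1 9597/10000
2 2 2313/2500
3 3 9057/10000
4 4 8917/10000
5 5 2191/2500
DF(1y) = 9597/10000 ≈ 0.959700

step 1 [1y] zero: DF = P = 9597/10000 ≈ 0.959700
step 2 [2y] zero: DF = P = 2313/2500 ≈ 0.925200
step 3 [3y] swap r/1=943/27906: DF=(1 − 943/27906·(0.959700+0.925200))/(1+943/27906) = 9057/10000 ≈ 0.905700
step 4 [4y] zero: DF = P = 8917/10000 ≈ 0.891700
step 5 [5y] swap r/1=1236/45587: DF=(1 − 1236/45587·(0.959700+0.925200+0.905700+0.891700))/(1+1236/45587) = 2191/2500 ≈ 0.876400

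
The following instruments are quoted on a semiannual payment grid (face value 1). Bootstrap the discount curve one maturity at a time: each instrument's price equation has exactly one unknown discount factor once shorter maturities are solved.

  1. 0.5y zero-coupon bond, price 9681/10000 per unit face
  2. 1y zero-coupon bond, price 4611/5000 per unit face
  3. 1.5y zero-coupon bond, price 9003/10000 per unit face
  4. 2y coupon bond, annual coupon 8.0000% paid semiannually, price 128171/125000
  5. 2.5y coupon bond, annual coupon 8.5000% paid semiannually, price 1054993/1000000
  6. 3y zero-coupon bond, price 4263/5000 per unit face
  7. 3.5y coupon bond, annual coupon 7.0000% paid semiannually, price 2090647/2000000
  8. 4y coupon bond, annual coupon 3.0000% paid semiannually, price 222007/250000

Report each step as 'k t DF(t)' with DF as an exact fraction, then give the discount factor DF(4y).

step 1 [0.5y] zero: DF = P = 9681/10000 ≈ 0.968100
step 2 [1y] zero: DF = P = 4611/5000 ≈ 0.922200
step 3 [1.5y] zero: DF = P = 9003/10000 ≈ 0.900300
step 4 [2y] bond c/2=1/25: DF=(128171/125000 − 1/25·(0.968100+0.922200+0.900300))/(1+1/25) = 4393/5000 ≈ 0.878600
step 5 [2.5y] bond c/2=17/400: DF=(1054993/1000000 − 17/400·(0.968100+0.922200+0.900300+0.878600))/(1+17/400) = 539/625 ≈ 0.862400
step 6 [3y] zero: DF = P = 4263/5000 ≈ 0.852600
step 7 [3.5y] bond c/2=7/200: DF=(2090647/2000000 − 7/200·(0.968100+0.922200+0.900300+0.878600+0.862400+0.852600))/(1+7/200) = 8279/10000 ≈ 0.827900
step 8 [4y] bond c/2=3/200: DF=(222007/250000 − 3/200·(0.968100+0.922200+0.900300+0.878600+0.862400+0.852600+0.827900))/(1+3/200) = 7831/10000 ≈ 0.783100

1 1/2 9681/10000
2 1 4611/5000
3 3/2 9003/10000
4 2 4393/5000
5 5/2 539/625
6 3 4263/5000
7 7/2 8279/10000
8 4 7831/10000
DF(4y) = 7831/10000 ≈ 0.783100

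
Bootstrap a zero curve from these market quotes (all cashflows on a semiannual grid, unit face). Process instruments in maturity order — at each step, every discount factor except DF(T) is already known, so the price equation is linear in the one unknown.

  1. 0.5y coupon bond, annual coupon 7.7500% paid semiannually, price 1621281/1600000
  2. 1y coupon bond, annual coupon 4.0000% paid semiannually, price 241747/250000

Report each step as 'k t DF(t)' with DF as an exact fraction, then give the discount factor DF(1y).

step 1 [0.5y] bond c/2=31/800: DF=(1621281/1600000 − 31/800·(0))/(1+31/800) = 1951/2000 ≈ 0.975500
step 2 [1y] bond c/2=1/50: DF=(241747/250000 − 1/50·(0.975500))/(1+1/50) = 9289/10000 ≈ 0.928900

1 1/2 1951/2000
2 1 9289/10000
DF(1y) = 9289/10000 ≈ 0.928900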